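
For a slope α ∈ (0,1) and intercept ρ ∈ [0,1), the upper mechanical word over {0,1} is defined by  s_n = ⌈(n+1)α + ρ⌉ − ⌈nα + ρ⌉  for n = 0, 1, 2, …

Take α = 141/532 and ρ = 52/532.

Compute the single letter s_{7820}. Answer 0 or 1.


0

(n+1)α + ρ = (7821·141 + 52) / 532 = 1102813/532
nα + ρ     = (7820·141 + 52) / 532 = 1102672/532
⌈1102813/532⌉ = 2073,  ⌈1102672/532⌉ = 2073
s_{7820} = 2073 − 2073 = 0


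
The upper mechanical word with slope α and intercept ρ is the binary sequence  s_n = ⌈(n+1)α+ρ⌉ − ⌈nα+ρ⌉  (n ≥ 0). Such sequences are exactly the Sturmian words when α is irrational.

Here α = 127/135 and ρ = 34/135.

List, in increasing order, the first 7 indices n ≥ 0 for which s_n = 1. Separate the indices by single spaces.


n=0: ⌈161/135⌉−⌈34/135⌉ = 2−1 = 1  ← one
n=1: ⌈288/135⌉−⌈161/135⌉ = 3−2 = 1  ← one
n=2: ⌈415/135⌉−⌈288/135⌉ = 4−3 = 1  ← one
n=3: ⌈542/135⌉−⌈415/135⌉ = 5−4 = 1  ← one
n=4: ⌈669/135⌉−⌈542/135⌉ = 5−5 = 0
n=5: ⌈796/135⌉−⌈669/135⌉ = 6−5 = 1  ← one
n=6: ⌈923/135⌉−⌈796/135⌉ = 7−6 = 1  ← one
n=7: ⌈1050/135⌉−⌈923/135⌉ = 8−7 = 1  ← one
positions of the first 7 ones: 0 1 2 3 5 6 7

0 1 2 3 5 6 7


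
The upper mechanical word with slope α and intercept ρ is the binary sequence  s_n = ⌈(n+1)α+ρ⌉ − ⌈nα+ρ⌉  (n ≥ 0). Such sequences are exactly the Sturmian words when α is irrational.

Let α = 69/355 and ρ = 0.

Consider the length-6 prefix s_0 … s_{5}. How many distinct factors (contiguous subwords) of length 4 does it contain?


t_n = ⌈(n·69)/355⌉ for n = 0 … 6:
  n=0…6: ⌈0/355⌉=0 ⌈69/355⌉=1 ⌈138/355⌉=1 ⌈207/355⌉=1 ⌈276/355⌉=1 ⌈345/355⌉=1 ⌈414/355⌉=2
s_n = t_(n+1) − t_n for n = 0 … 5 gives
prefix = 100001
slide a length-4 window over [0..3] … [2..5] (3 windows); first occurrence of each distinct factor:
  [  0..  3] 1000
  [  1..  4] 0000
  [  2..  5] 0001
distinct factors: {0000, 0001, 1000}
count = 3  (Sturmian bound for length 4 is 5)

3


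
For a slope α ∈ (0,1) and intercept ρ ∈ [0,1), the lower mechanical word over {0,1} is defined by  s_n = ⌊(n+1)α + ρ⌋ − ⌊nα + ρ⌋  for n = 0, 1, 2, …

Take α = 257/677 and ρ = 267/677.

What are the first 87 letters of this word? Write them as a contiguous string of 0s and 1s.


010010100100101001001010010100100101001001010010010100101001001010010010100101001001010

n=0: ⌊(1·257+267)/677⌋ − ⌊(0·257+267)/677⌋ = ⌊524/677⌋ − ⌊267/677⌋ = 0 − 0 = 0
n=1: ⌊(2·257+267)/677⌋ − ⌊(1·257+267)/677⌋ = ⌊781/677⌋ − ⌊524/677⌋ = 1 − 0 = 1
n=2: ⌊(3·257+267)/677⌋ − ⌊(2·257+267)/677⌋ = ⌊1038/677⌋ − ⌊781/677⌋ = 1 − 1 = 0
n=3: ⌊(4·257+267)/677⌋ − ⌊(3·257+267)/677⌋ = ⌊1295/677⌋ − ⌊1038/677⌋ = 1 − 1 = 0
n=4: ⌊(5·257+267)/677⌋ − ⌊(4·257+267)/677⌋ = ⌊1552/677⌋ − ⌊1295/677⌋ = 2 − 1 = 1
n=5: ⌊(6·257+267)/677⌋ − ⌊(5·257+267)/677⌋ = ⌊1809/677⌋ − ⌊1552/677⌋ = 2 − 2 = 0
n=6: ⌊(7·257+267)/677⌋ − ⌊(6·257+267)/677⌋ = ⌊2066/677⌋ − ⌊1809/677⌋ = 3 − 2 = 1
n=7: ⌊(8·257+267)/677⌋ − ⌊(7·257+267)/677⌋ = ⌊2323/677⌋ − ⌊2066/677⌋ = 3 − 3 = 0
n=8: ⌊(9·257+267)/677⌋ − ⌊(8·257+267)/677⌋ = ⌊2580/677⌋ − ⌊2323/677⌋ = 3 − 3 = 0
n=9: ⌊(10·257+267)/677⌋ − ⌊(9·257+267)/677⌋ = ⌊2837/677⌋ − ⌊2580/677⌋ = 4 − 3 = 1
n=10: ⌊(11·257+267)/677⌋ − ⌊(10·257+267)/677⌋ = ⌊3094/677⌋ − ⌊2837/677⌋ = 4 − 4 = 0
n=11: ⌊(12·257+267)/677⌋ − ⌊(11·257+267)/677⌋ = ⌊3351/677⌋ − ⌊3094/677⌋ = 4 − 4 = 0
n=12: ⌊(13·257+267)/677⌋ − ⌊(12·257+267)/677⌋ = ⌊3608/677⌋ − ⌊3351/677⌋ = 5 − 4 = 1
n=13: ⌊(14·257+267)/677⌋ − ⌊(13·257+267)/677⌋ = ⌊3865/677⌋ − ⌊3608/677⌋ = 5 − 5 = 0
n=14: ⌊(15·257+267)/677⌋ − ⌊(14·257+267)/677⌋ = ⌊4122/677⌋ − ⌊3865/677⌋ = 6 − 5 = 1
n=15: ⌊(16·257+267)/677⌋ − ⌊(15·257+267)/677⌋ = ⌊4379/677⌋ − ⌊4122/677⌋ = 6 − 6 = 0
n=16: ⌊(17·257+267)/677⌋ − ⌊(16·257+267)/677⌋ = ⌊4636/677⌋ − ⌊4379/677⌋ = 6 − 6 = 0
n=17: ⌊(18·257+267)/677⌋ − ⌊(17·257+267)/677⌋ = ⌊4893/677⌋ − ⌊4636/677⌋ = 7 − 6 = 1
n=18: ⌊(19·257+267)/677⌋ − ⌊(18·257+267)/677⌋ = ⌊5150/677⌋ − ⌊4893/677⌋ = 7 − 7 = 0
n=19: ⌊(20·257+267)/677⌋ − ⌊(19·257+267)/677⌋ = ⌊5407/677⌋ − ⌊5150/677⌋ = 7 − 7 = 0
n=20: ⌊(21·257+267)/677⌋ − ⌊(20·257+267)/677⌋ = ⌊5664/677⌋ − ⌊5407/677⌋ = 8 − 7 = 1
n=21: ⌊(22·257+267)/677⌋ − ⌊(21·257+267)/677⌋ = ⌊5921/677⌋ − ⌊5664/677⌋ = 8 − 8 = 0
n=22: ⌊(23·257+267)/677⌋ − ⌊(22·257+267)/677⌋ = ⌊6178/677⌋ − ⌊5921/677⌋ = 9 − 8 = 1
n=23: ⌊(24·257+267)/677⌋ − ⌊(23·257+267)/677⌋ = ⌊6435/677⌋ − ⌊6178/677⌋ = 9 − 9 = 0
n=24: ⌊(25·257+267)/677⌋ − ⌊(24·257+267)/677⌋ = ⌊6692/677⌋ − ⌊6435/677⌋ = 9 − 9 = 0
n=25: ⌊(26·257+267)/677⌋ − ⌊(25·257+267)/677⌋ = ⌊6949/677⌋ − ⌊6692/677⌋ = 10 − 9 = 1
n=26: ⌊(27·257+267)/677⌋ − ⌊(26·257+267)/677⌋ = ⌊7206/677⌋ − ⌊6949/677⌋ = 10 − 10 = 0
n=27: ⌊(28·257+267)/677⌋ − ⌊(27·257+267)/677⌋ = ⌊7463/677⌋ − ⌊7206/677⌋ = 11 − 10 = 1
n=28: ⌊(29·257+267)/677⌋ − ⌊(28·257+267)/677⌋ = ⌊7720/677⌋ − ⌊7463/677⌋ = 11 − 11 = 0
n=29: ⌊(30·257+267)/677⌋ − ⌊(29·257+267)/677⌋ = ⌊7977/677⌋ − ⌊7720/677⌋ = 11 − 11 = 0
n=30: ⌊(31·257+267)/677⌋ − ⌊(30·257+267)/677⌋ = ⌊8234/677⌋ − ⌊7977/677⌋ = 12 − 11 = 1
n=31: ⌊(32·257+267)/677⌋ − ⌊(31·257+267)/677⌋ = ⌊8491/677⌋ − ⌊8234/677⌋ = 12 − 12 = 0
n=32: ⌊(33·257+267)/677⌋ − ⌊(32·257+267)/677⌋ = ⌊8748/677⌋ − ⌊8491/677⌋ = 12 − 12 = 0
n=33: ⌊(34·257+267)/677⌋ − ⌊(33·257+267)/677⌋ = ⌊9005/677⌋ − ⌊8748/677⌋ = 13 − 12 = 1
n=34: ⌊(35·257+267)/677⌋ − ⌊(34·257+267)/677⌋ = ⌊9262/677⌋ − ⌊9005/677⌋ = 13 − 13 = 0
n=35: ⌊(36·257+267)/677⌋ − ⌊(35·257+267)/677⌋ = ⌊9519/677⌋ − ⌊9262/677⌋ = 14 − 13 = 1
n=36: ⌊(37·257+267)/677⌋ − ⌊(36·257+267)/677⌋ = ⌊9776/677⌋ − ⌊9519/677⌋ = 14 − 14 = 0
n=37: ⌊(38·257+267)/677⌋ − ⌊(37·257+267)/677⌋ = ⌊10033/677⌋ − ⌊9776/677⌋ = 14 − 14 = 0
n=38: ⌊(39·257+267)/677⌋ − ⌊(38·257+267)/677⌋ = ⌊10290/677⌋ − ⌊10033/677⌋ = 15 − 14 = 1
n=39: ⌊(40·257+267)/677⌋ − ⌊(39·257+267)/677⌋ = ⌊10547/677⌋ − ⌊10290/677⌋ = 15 − 15 = 0
n=40: ⌊(41·257+267)/677⌋ − ⌊(40·257+267)/677⌋ = ⌊10804/677⌋ − ⌊10547/677⌋ = 15 − 15 = 0
n=41: ⌊(42·257+267)/677⌋ − ⌊(41·257+267)/677⌋ = ⌊11061/677⌋ − ⌊10804/677⌋ = 16 − 15 = 1
n=42: ⌊(43·257+267)/677⌋ − ⌊(42·257+267)/677⌋ = ⌊11318/677⌋ − ⌊11061/677⌋ = 16 − 16 = 0
n=43: ⌊(44·257+267)/677⌋ − ⌊(43·257+267)/677⌋ = ⌊11575/677⌋ − ⌊11318/677⌋ = 17 − 16 = 1
n=44: ⌊(45·257+267)/677⌋ − ⌊(44·257+267)/677⌋ = ⌊11832/677⌋ − ⌊11575/677⌋ = 17 − 17 = 0
n=45: ⌊(46·257+267)/677⌋ − ⌊(45·257+267)/677⌋ = ⌊12089/677⌋ − ⌊11832/677⌋ = 17 − 17 = 0
n=46: ⌊(47·257+267)/677⌋ − ⌊(46·257+267)/677⌋ = ⌊12346/677⌋ − ⌊12089/677⌋ = 18 − 17 = 1
n=47: ⌊(48·257+267)/677⌋ − ⌊(47·257+267)/677⌋ = ⌊12603/677⌋ − ⌊12346/677⌋ = 18 − 18 = 0
n=48: ⌊(49·257+267)/677⌋ − ⌊(48·257+267)/677⌋ = ⌊12860/677⌋ − ⌊12603/677⌋ = 18 − 18 = 0
n=49: ⌊(50·257+267)/677⌋ − ⌊(49·257+267)/677⌋ = ⌊13117/677⌋ − ⌊12860/677⌋ = 19 − 18 = 1
n=50: ⌊(51·257+267)/677⌋ − ⌊(50·257+267)/677⌋ = ⌊13374/677⌋ − ⌊13117/677⌋ = 19 − 19 = 0
n=51: ⌊(52·257+267)/677⌋ − ⌊(51·257+267)/677⌋ = ⌊13631/677⌋ − ⌊13374/677⌋ = 20 − 19 = 1
n=52: ⌊(53·257+267)/677⌋ − ⌊(52·257+267)/677⌋ = ⌊13888/677⌋ − ⌊13631/677⌋ = 20 − 20 = 0
n=53: ⌊(54·257+267)/677⌋ − ⌊(53·257+267)/677⌋ = ⌊14145/677⌋ − ⌊13888/677⌋ = 20 − 20 = 0
n=54: ⌊(55·257+267)/677⌋ − ⌊(54·257+267)/677⌋ = ⌊14402/677⌋ − ⌊14145/677⌋ = 21 − 20 = 1
n=55: ⌊(56·257+267)/677⌋ − ⌊(55·257+267)/677⌋ = ⌊14659/677⌋ − ⌊14402/677⌋ = 21 − 21 = 0
n=56: ⌊(57·257+267)/677⌋ − ⌊(56·257+267)/677⌋ = ⌊14916/677⌋ − ⌊14659/677⌋ = 22 − 21 = 1
n=57: ⌊(58·257+267)/677⌋ − ⌊(57·257+267)/677⌋ = ⌊15173/677⌋ − ⌊14916/677⌋ = 22 − 22 = 0
n=58: ⌊(59·257+267)/677⌋ − ⌊(58·257+267)/677⌋ = ⌊15430/677⌋ − ⌊15173/677⌋ = 22 − 22 = 0
n=59: ⌊(60·257+267)/677⌋ − ⌊(59·257+267)/677⌋ = ⌊15687/677⌋ − ⌊15430/677⌋ = 23 − 22 = 1
n=60: ⌊(61·257+267)/677⌋ − ⌊(60·257+267)/677⌋ = ⌊15944/677⌋ − ⌊15687/677⌋ = 23 − 23 = 0
n=61: ⌊(62·257+267)/677⌋ − ⌊(61·257+267)/677⌋ = ⌊16201/677⌋ − ⌊15944/677⌋ = 23 − 23 = 0
n=62: ⌊(63·257+267)/677⌋ − ⌊(62·257+267)/677⌋ = ⌊16458/677⌋ − ⌊16201/677⌋ = 24 − 23 = 1
n=63: ⌊(64·257+267)/677⌋ − ⌊(63·257+267)/677⌋ = ⌊16715/677⌋ − ⌊16458/677⌋ = 24 − 24 = 0
n=64: ⌊(65·257+267)/677⌋ − ⌊(64·257+267)/677⌋ = ⌊16972/677⌋ − ⌊16715/677⌋ = 25 − 24 = 1
n=65: ⌊(66·257+267)/677⌋ − ⌊(65·257+267)/677⌋ = ⌊17229/677⌋ − ⌊16972/677⌋ = 25 − 25 = 0
n=66: ⌊(67·257+267)/677⌋ − ⌊(66·257+267)/677⌋ = ⌊17486/677⌋ − ⌊17229/677⌋ = 25 − 25 = 0
n=67: ⌊(68·257+267)/677⌋ − ⌊(67·257+267)/677⌋ = ⌊17743/677⌋ − ⌊17486/677⌋ = 26 − 25 = 1
n=68: ⌊(69·257+267)/677⌋ − ⌊(68·257+267)/677⌋ = ⌊18000/677⌋ − ⌊17743/677⌋ = 26 − 26 = 0
n=69: ⌊(70·257+267)/677⌋ − ⌊(69·257+267)/677⌋ = ⌊18257/677⌋ − ⌊18000/677⌋ = 26 − 26 = 0
n=70: ⌊(71·257+267)/677⌋ − ⌊(70·257+267)/677⌋ = ⌊18514/677⌋ − ⌊18257/677⌋ = 27 − 26 = 1
n=71: ⌊(72·257+267)/677⌋ − ⌊(71·257+267)/677⌋ = ⌊18771/677⌋ − ⌊18514/677⌋ = 27 − 27 = 0
n=72: ⌊(73·257+267)/677⌋ − ⌊(72·257+267)/677⌋ = ⌊19028/677⌋ − ⌊18771/677⌋ = 28 − 27 = 1
n=73: ⌊(74·257+267)/677⌋ − ⌊(73·257+267)/677⌋ = ⌊19285/677⌋ − ⌊19028/677⌋ = 28 − 28 = 0
n=74: ⌊(75·257+267)/677⌋ − ⌊(74·257+267)/677⌋ = ⌊19542/677⌋ − ⌊19285/677⌋ = 28 − 28 = 0
n=75: ⌊(76·257+267)/677⌋ − ⌊(75·257+267)/677⌋ = ⌊19799/677⌋ − ⌊19542/677⌋ = 29 − 28 = 1
n=76: ⌊(77·257+267)/677⌋ − ⌊(76·257+267)/677⌋ = ⌊20056/677⌋ − ⌊19799/677⌋ = 29 − 29 = 0
n=77: ⌊(78·257+267)/677⌋ − ⌊(77·257+267)/677⌋ = ⌊20313/677⌋ − ⌊20056/677⌋ = 30 − 29 = 1
n=78: ⌊(79·257+267)/677⌋ − ⌊(78·257+267)/677⌋ = ⌊20570/677⌋ − ⌊20313/677⌋ = 30 − 30 = 0
n=79: ⌊(80·257+267)/677⌋ − ⌊(79·257+267)/677⌋ = ⌊20827/677⌋ − ⌊20570/677⌋ = 30 − 30 = 0
n=80: ⌊(81·257+267)/677⌋ − ⌊(80·257+267)/677⌋ = ⌊21084/677⌋ − ⌊20827/677⌋ = 31 − 30 = 1
n=81: ⌊(82·257+267)/677⌋ − ⌊(81·257+267)/677⌋ = ⌊21341/677⌋ − ⌊21084/677⌋ = 31 − 31 = 0
n=82: ⌊(83·257+267)/677⌋ − ⌊(82·257+267)/677⌋ = ⌊21598/677⌋ − ⌊21341/677⌋ = 31 − 31 = 0
n=83: ⌊(84·257+267)/677⌋ − ⌊(83·257+267)/677⌋ = ⌊21855/677⌋ − ⌊21598/677⌋ = 32 − 31 = 1
n=84: ⌊(85·257+267)/677⌋ − ⌊(84·257+267)/677⌋ = ⌊22112/677⌋ − ⌊21855/677⌋ = 32 − 32 = 0
n=85: ⌊(86·257+267)/677⌋ − ⌊(85·257+267)/677⌋ = ⌊22369/677⌋ − ⌊22112/677⌋ = 33 − 32 = 1
n=86: ⌊(87·257+267)/677⌋ − ⌊(86·257+267)/677⌋ = ⌊22626/677⌋ − ⌊22369/677⌋ = 33 − 33 = 0


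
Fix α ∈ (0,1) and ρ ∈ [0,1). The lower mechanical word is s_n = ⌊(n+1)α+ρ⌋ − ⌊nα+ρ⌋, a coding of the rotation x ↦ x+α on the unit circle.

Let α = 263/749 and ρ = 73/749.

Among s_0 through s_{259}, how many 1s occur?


91

#1s = Σ_{n=0}^{259} s_n = Σ_{n=0}^{259} (⌊(n+1)α+ρ⌋ − ⌊nα+ρ⌋)
the sum telescopes: every ⌊nα+ρ⌋ with 0 < n < 260 appears once with + and once with −, leaving ⌊260α+ρ⌋ − ⌊0·α+ρ⌋
260α + ρ = (260·263 + 73) / 749 = 68453/749
ρ = 73/749
⌊68453/749⌋ = 91,  ⌊73/749⌋ = 0
#1s = 91 − 0 = 91


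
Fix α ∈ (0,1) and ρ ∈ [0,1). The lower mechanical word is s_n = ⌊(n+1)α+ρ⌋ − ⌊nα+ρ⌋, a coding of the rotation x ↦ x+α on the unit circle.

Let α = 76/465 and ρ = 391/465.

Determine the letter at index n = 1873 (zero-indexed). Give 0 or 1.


(n+1)α + ρ = (1874·76 + 391) / 465 = 142815/465
nα + ρ     = (1873·76 + 391) / 465 = 142739/465
⌊142815/465⌋ = 307,  ⌊142739/465⌋ = 306
s_{1873} = 307 − 306 = 1

1


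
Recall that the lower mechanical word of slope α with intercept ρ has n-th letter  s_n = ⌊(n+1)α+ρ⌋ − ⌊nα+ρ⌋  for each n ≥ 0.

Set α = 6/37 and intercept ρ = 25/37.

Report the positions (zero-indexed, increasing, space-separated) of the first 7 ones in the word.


n=0: ⌊31/37⌋−⌊25/37⌋ = 0−0 = 0
n=1: ⌊37/37⌋−⌊31/37⌋ = 1−0 = 1  ← one
n=2: ⌊43/37⌋−⌊37/37⌋ = 1−1 = 0
n=3: ⌊49/37⌋−⌊43/37⌋ = 1−1 = 0
n=4: ⌊55/37⌋−⌊49/37⌋ = 1−1 = 0
n=5: ⌊61/37⌋−⌊55/37⌋ = 1−1 = 0
n=6: ⌊67/37⌋−⌊61/37⌋ = 1−1 = 0
n=7: ⌊73/37⌋−⌊67/37⌋ = 1−1 = 0
n=8: ⌊79/37⌋−⌊73/37⌋ = 2−1 = 1  ← one
n=9: ⌊85/37⌋−⌊79/37⌋ = 2−2 = 0
n=10: ⌊91/37⌋−⌊85/37⌋ = 2−2 = 0
n=11: ⌊97/37⌋−⌊91/37⌋ = 2−2 = 0
n=12: ⌊103/37⌋−⌊97/37⌋ = 2−2 = 0
n=13: ⌊109/37⌋−⌊103/37⌋ = 2−2 = 0
n=14: ⌊115/37⌋−⌊109/37⌋ = 3−2 = 1  ← one
n=15: ⌊121/37⌋−⌊115/37⌋ = 3−3 = 0
n=16: ⌊127/37⌋−⌊121/37⌋ = 3−3 = 0
n=17: ⌊133/37⌋−⌊127/37⌋ = 3−3 = 0
n=18: ⌊139/37⌋−⌊133/37⌋ = 3−3 = 0
n=19: ⌊145/37⌋−⌊139/37⌋ = 3−3 = 0
n=20: ⌊151/37⌋−⌊145/37⌋ = 4−3 = 1  ← one
n=21: ⌊157/37⌋−⌊151/37⌋ = 4−4 = 0
n=22: ⌊163/37⌋−⌊157/37⌋ = 4−4 = 0
n=23: ⌊169/37⌋−⌊163/37⌋ = 4−4 = 0
n=24: ⌊175/37⌋−⌊169/37⌋ = 4−4 = 0
n=25: ⌊181/37⌋−⌊175/37⌋ = 4−4 = 0
n=26: ⌊187/37⌋−⌊181/37⌋ = 5−4 = 1  ← one
n=27: ⌊193/37⌋−⌊187/37⌋ = 5−5 = 0
n=28: ⌊199/37⌋−⌊193/37⌋ = 5−5 = 0
n=29: ⌊205/37⌋−⌊199/37⌋ = 5−5 = 0
n=30: ⌊211/37⌋−⌊205/37⌋ = 5−5 = 0
n=31: ⌊217/37⌋−⌊211/37⌋ = 5−5 = 0
n=32: ⌊223/37⌋−⌊217/37⌋ = 6−5 = 1  ← one
n=33: ⌊229/37⌋−⌊223/37⌋ = 6−6 = 0
n=34: ⌊235/37⌋−⌊229/37⌋ = 6−6 = 0
n=35: ⌊241/37⌋−⌊235/37⌋ = 6−6 = 0
n=36: ⌊247/37⌋−⌊241/37⌋ = 6−6 = 0
n=37: ⌊253/37⌋−⌊247/37⌋ = 6−6 = 0
n=38: ⌊259/37⌋−⌊253/37⌋ = 7−6 = 1  ← one
positions of the first 7 ones: 1 8 14 20 26 32 38

1 8 14 20 26 32 38


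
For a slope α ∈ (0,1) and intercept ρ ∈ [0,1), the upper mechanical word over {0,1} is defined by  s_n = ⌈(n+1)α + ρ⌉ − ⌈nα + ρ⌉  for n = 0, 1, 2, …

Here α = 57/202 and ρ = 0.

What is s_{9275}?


(n+1)α + ρ = (9276·57) / 202 = 528732/202
nα + ρ     = (9275·57) / 202 = 528675/202
⌈528732/202⌉ = 2618,  ⌈528675/202⌉ = 2618
s_{9275} = 2618 − 2618 = 0

0


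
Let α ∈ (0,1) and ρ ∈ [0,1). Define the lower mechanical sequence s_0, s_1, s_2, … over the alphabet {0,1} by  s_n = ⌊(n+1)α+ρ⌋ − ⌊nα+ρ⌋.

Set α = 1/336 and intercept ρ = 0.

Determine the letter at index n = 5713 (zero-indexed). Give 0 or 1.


(n+1)α + ρ = (5714·1) / 336 = 5714/336
nα + ρ     = (5713·1) / 336 = 5713/336
⌊5714/336⌋ = 17,  ⌊5713/336⌋ = 17
s_{5713} = 17 − 17 = 0

0


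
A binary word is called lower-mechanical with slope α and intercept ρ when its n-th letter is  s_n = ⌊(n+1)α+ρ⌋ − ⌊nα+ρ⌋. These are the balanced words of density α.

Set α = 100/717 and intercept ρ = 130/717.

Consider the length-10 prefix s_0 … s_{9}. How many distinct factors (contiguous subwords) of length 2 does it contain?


t_n = ⌊(n·100+130)/717⌋ for n = 0 … 10:
  n=0…9: ⌊130/717⌋=0 ⌊230/717⌋=0 ⌊330/717⌋=0 ⌊430/717⌋=0 ⌊530/717⌋=0 ⌊630/717⌋=0 ⌊730/717⌋=1 ⌊830/717⌋=1 ⌊930/717⌋=1 ⌊1030/717⌋=1
  n=10: ⌊1130/717⌋=1
s_n = t_(n+1) − t_n for n = 0 … 9 gives
prefix = 0000010000
slide a length-2 window over [0..1] … [8..9] (9 windows); first occurrence of each distinct factor:
  [  0..  1] 00
  [  4..  5] 01
  [  5..  6] 10
  (the other 6 windows repeat one of these)
distinct factors: {00, 01, 10}
count = 3  (Sturmian bound for length 2 is 3)

3


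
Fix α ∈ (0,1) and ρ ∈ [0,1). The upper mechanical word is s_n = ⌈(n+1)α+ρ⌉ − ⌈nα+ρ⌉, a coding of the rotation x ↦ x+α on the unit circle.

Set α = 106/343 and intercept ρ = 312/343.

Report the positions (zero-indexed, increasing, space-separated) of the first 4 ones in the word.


0 3 6 10

n=0: ⌈418/343⌉−⌈312/343⌉ = 2−1 = 1  ← one
n=1: ⌈524/343⌉−⌈418/343⌉ = 2−2 = 0
n=2: ⌈630/343⌉−⌈524/343⌉ = 2−2 = 0
n=3: ⌈736/343⌉−⌈630/343⌉ = 3−2 = 1  ← one
n=4: ⌈842/343⌉−⌈736/343⌉ = 3−3 = 0
n=5: ⌈948/343⌉−⌈842/343⌉ = 3−3 = 0
n=6: ⌈1054/343⌉−⌈948/343⌉ = 4−3 = 1  ← one
n=7: ⌈1160/343⌉−⌈1054/343⌉ = 4−4 = 0
n=8: ⌈1266/343⌉−⌈1160/343⌉ = 4−4 = 0
n=9: ⌈1372/343⌉−⌈1266/343⌉ = 4−4 = 0
n=10: ⌈1478/343⌉−⌈1372/343⌉ = 5−4 = 1  ← one
positions of the first 4 ones: 0 3 6 10


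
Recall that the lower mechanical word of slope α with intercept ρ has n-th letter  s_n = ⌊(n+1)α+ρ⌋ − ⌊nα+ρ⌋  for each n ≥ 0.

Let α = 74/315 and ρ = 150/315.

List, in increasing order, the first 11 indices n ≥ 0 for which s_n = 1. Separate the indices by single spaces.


2 6 10 14 19 23 27 32 36 40 44

n=0: ⌊224/315⌋−⌊150/315⌋ = 0−0 = 0
n=1: ⌊298/315⌋−⌊224/315⌋ = 0−0 = 0
n=2: ⌊372/315⌋−⌊298/315⌋ = 1−0 = 1  ← one
n=3: ⌊446/315⌋−⌊372/315⌋ = 1−1 = 0
n=4: ⌊520/315⌋−⌊446/315⌋ = 1−1 = 0
n=5: ⌊594/315⌋−⌊520/315⌋ = 1−1 = 0
n=6: ⌊668/315⌋−⌊594/315⌋ = 2−1 = 1  ← one
n=7: ⌊742/315⌋−⌊668/315⌋ = 2−2 = 0
n=8: ⌊816/315⌋−⌊742/315⌋ = 2−2 = 0
n=9: ⌊890/315⌋−⌊816/315⌋ = 2−2 = 0
n=10: ⌊964/315⌋−⌊890/315⌋ = 3−2 = 1  ← one
n=11: ⌊1038/315⌋−⌊964/315⌋ = 3−3 = 0
n=12: ⌊1112/315⌋−⌊1038/315⌋ = 3−3 = 0
n=13: ⌊1186/315⌋−⌊1112/315⌋ = 3−3 = 0
n=14: ⌊1260/315⌋−⌊1186/315⌋ = 4−3 = 1  ← one
n=15: ⌊1334/315⌋−⌊1260/315⌋ = 4−4 = 0
n=16: ⌊1408/315⌋−⌊1334/315⌋ = 4−4 = 0
n=17: ⌊1482/315⌋−⌊1408/315⌋ = 4−4 = 0
n=18: ⌊1556/315⌋−⌊1482/315⌋ = 4−4 = 0
n=19: ⌊1630/315⌋−⌊1556/315⌋ = 5−4 = 1  ← one
n=20: ⌊1704/315⌋−⌊1630/315⌋ = 5−5 = 0
n=21: ⌊1778/315⌋−⌊1704/315⌋ = 5−5 = 0
n=22: ⌊1852/315⌋−⌊1778/315⌋ = 5−5 = 0
n=23: ⌊1926/315⌋−⌊1852/315⌋ = 6−5 = 1  ← one
n=24: ⌊2000/315⌋−⌊1926/315⌋ = 6−6 = 0
n=25: ⌊2074/315⌋−⌊2000/315⌋ = 6−6 = 0
n=26: ⌊2148/315⌋−⌊2074/315⌋ = 6−6 = 0
n=27: ⌊2222/315⌋−⌊2148/315⌋ = 7−6 = 1  ← one
n=28: ⌊2296/315⌋−⌊2222/315⌋ = 7−7 = 0
n=29: ⌊2370/315⌋−⌊2296/315⌋ = 7−7 = 0
n=30: ⌊2444/315⌋−⌊2370/315⌋ = 7−7 = 0
n=31: ⌊2518/315⌋−⌊2444/315⌋ = 7−7 = 0
n=32: ⌊2592/315⌋−⌊2518/315⌋ = 8−7 = 1  ← one
n=33: ⌊2666/315⌋−⌊2592/315⌋ = 8−8 = 0
n=34: ⌊2740/315⌋−⌊2666/315⌋ = 8−8 = 0
n=35: ⌊2814/315⌋−⌊2740/315⌋ = 8−8 = 0
n=36: ⌊2888/315⌋−⌊2814/315⌋ = 9−8 = 1  ← one
n=37: ⌊2962/315⌋−⌊2888/315⌋ = 9−9 = 0
n=38: ⌊3036/315⌋−⌊2962/315⌋ = 9−9 = 0
n=39: ⌊3110/315⌋−⌊3036/315⌋ = 9−9 = 0
n=40: ⌊3184/315⌋−⌊3110/315⌋ = 10−9 = 1  ← one
n=41: ⌊3258/315⌋−⌊3184/315⌋ = 10−10 = 0
n=42: ⌊3332/315⌋−⌊3258/315⌋ = 10−10 = 0
n=43: ⌊3406/315⌋−⌊3332/315⌋ = 10−10 = 0
n=44: ⌊3480/315⌋−⌊3406/315⌋ = 11−10 = 1  ← one
positions of the first 11 ones: 2 6 10 14 19 23 27 32 36 40 44


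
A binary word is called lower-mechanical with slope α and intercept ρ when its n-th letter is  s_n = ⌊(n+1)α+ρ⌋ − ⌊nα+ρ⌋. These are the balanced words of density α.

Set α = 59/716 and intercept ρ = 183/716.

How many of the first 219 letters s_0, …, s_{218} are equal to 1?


18

#1s = Σ_{n=0}^{218} s_n = Σ_{n=0}^{218} (⌊(n+1)α+ρ⌋ − ⌊nα+ρ⌋)
the sum telescopes: every ⌊nα+ρ⌋ with 0 < n < 219 appears once with + and once with −, leaving ⌊219α+ρ⌋ − ⌊0·α+ρ⌋
219α + ρ = (219·59 + 183) / 716 = 13104/716
ρ = 183/716
⌊13104/716⌋ = 18,  ⌊183/716⌋ = 0
#1s = 18 − 0 = 18


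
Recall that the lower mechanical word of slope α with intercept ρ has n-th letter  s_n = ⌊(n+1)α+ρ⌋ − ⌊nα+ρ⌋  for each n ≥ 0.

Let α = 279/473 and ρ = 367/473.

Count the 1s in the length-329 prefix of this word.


#1s = Σ_{n=0}^{328} s_n = Σ_{n=0}^{328} (⌊(n+1)α+ρ⌋ − ⌊nα+ρ⌋)
the sum telescopes: every ⌊nα+ρ⌋ with 0 < n < 329 appears once with + and once with −, leaving ⌊329α+ρ⌋ − ⌊0·α+ρ⌋
329α + ρ = (329·279 + 367) / 473 = 92158/473
ρ = 367/473
⌊92158/473⌋ = 194,  ⌊367/473⌋ = 0
#1s = 194 − 0 = 194

194


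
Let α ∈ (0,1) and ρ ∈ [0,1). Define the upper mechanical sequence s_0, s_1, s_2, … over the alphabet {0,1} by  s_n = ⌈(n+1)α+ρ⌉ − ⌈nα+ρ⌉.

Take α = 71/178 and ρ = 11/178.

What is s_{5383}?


(n+1)α + ρ = (5384·71 + 11) / 178 = 382275/178
nα + ρ     = (5383·71 + 11) / 178 = 382204/178
⌈382275/178⌉ = 2148,  ⌈382204/178⌉ = 2148
s_{5383} = 2148 − 2148 = 0

0


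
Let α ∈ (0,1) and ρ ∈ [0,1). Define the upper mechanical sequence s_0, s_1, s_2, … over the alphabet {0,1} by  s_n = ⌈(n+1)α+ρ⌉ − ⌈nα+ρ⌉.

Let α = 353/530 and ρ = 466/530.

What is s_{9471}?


1

(n+1)α + ρ = (9472·353 + 466) / 530 = 3344082/530
nα + ρ     = (9471·353 + 466) / 530 = 3343729/530
⌈3344082/530⌉ = 6310,  ⌈3343729/530⌉ = 6309
s_{9471} = 6310 − 6309 = 1


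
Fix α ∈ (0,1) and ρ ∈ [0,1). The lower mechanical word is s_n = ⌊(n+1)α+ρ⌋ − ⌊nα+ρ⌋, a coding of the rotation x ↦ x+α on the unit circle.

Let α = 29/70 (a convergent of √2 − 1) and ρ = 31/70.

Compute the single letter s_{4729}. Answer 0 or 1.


(n+1)α + ρ = (4730·29 + 31) / 70 = 137201/70
nα + ρ     = (4729·29 + 31) / 70 = 137172/70
⌊137201/70⌋ = 1960,  ⌊137172/70⌋ = 1959
s_{4729} = 1960 − 1959 = 1

1


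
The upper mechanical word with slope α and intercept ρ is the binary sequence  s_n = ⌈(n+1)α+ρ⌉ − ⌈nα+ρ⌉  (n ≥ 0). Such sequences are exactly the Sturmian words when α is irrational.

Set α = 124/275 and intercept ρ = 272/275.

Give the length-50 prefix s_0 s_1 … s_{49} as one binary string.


n=0: ⌈(1·124+272)/275⌉ − ⌈(0·124+272)/275⌉ = ⌈396/275⌉ − ⌈272/275⌉ = 2 − 1 = 1
n=1: ⌈(2·124+272)/275⌉ − ⌈(1·124+272)/275⌉ = ⌈520/275⌉ − ⌈396/275⌉ = 2 − 2 = 0
n=2: ⌈(3·124+272)/275⌉ − ⌈(2·124+272)/275⌉ = ⌈644/275⌉ − ⌈520/275⌉ = 3 − 2 = 1
n=3: ⌈(4·124+272)/275⌉ − ⌈(3·124+272)/275⌉ = ⌈768/275⌉ − ⌈644/275⌉ = 3 − 3 = 0
n=4: ⌈(5·124+272)/275⌉ − ⌈(4·124+272)/275⌉ = ⌈892/275⌉ − ⌈768/275⌉ = 4 − 3 = 1
n=5: ⌈(6·124+272)/275⌉ − ⌈(5·124+272)/275⌉ = ⌈1016/275⌉ − ⌈892/275⌉ = 4 − 4 = 0
n=6: ⌈(7·124+272)/275⌉ − ⌈(6·124+272)/275⌉ = ⌈1140/275⌉ − ⌈1016/275⌉ = 5 − 4 = 1
n=7: ⌈(8·124+272)/275⌉ − ⌈(7·124+272)/275⌉ = ⌈1264/275⌉ − ⌈1140/275⌉ = 5 − 5 = 0
n=8: ⌈(9·124+272)/275⌉ − ⌈(8·124+272)/275⌉ = ⌈1388/275⌉ − ⌈1264/275⌉ = 6 − 5 = 1
n=9: ⌈(10·124+272)/275⌉ − ⌈(9·124+272)/275⌉ = ⌈1512/275⌉ − ⌈1388/275⌉ = 6 − 6 = 0
n=10: ⌈(11·124+272)/275⌉ − ⌈(10·124+272)/275⌉ = ⌈1636/275⌉ − ⌈1512/275⌉ = 6 − 6 = 0
n=11: ⌈(12·124+272)/275⌉ − ⌈(11·124+272)/275⌉ = ⌈1760/275⌉ − ⌈1636/275⌉ = 7 − 6 = 1
n=12: ⌈(13·124+272)/275⌉ − ⌈(12·124+272)/275⌉ = ⌈1884/275⌉ − ⌈1760/275⌉ = 7 − 7 = 0
n=13: ⌈(14·124+272)/275⌉ − ⌈(13·124+272)/275⌉ = ⌈2008/275⌉ − ⌈1884/275⌉ = 8 − 7 = 1
n=14: ⌈(15·124+272)/275⌉ − ⌈(14·124+272)/275⌉ = ⌈2132/275⌉ − ⌈2008/275⌉ = 8 − 8 = 0
n=15: ⌈(16·124+272)/275⌉ − ⌈(15·124+272)/275⌉ = ⌈2256/275⌉ − ⌈2132/275⌉ = 9 − 8 = 1
n=16: ⌈(17·124+272)/275⌉ − ⌈(16·124+272)/275⌉ = ⌈2380/275⌉ − ⌈2256/275⌉ = 9 − 9 = 0
n=17: ⌈(18·124+272)/275⌉ − ⌈(17·124+272)/275⌉ = ⌈2504/275⌉ − ⌈2380/275⌉ = 10 − 9 = 1
n=18: ⌈(19·124+272)/275⌉ − ⌈(18·124+272)/275⌉ = ⌈2628/275⌉ − ⌈2504/275⌉ = 10 − 10 = 0
n=19: ⌈(20·124+272)/275⌉ − ⌈(19·124+272)/275⌉ = ⌈2752/275⌉ − ⌈2628/275⌉ = 11 − 10 = 1
n=20: ⌈(21·124+272)/275⌉ − ⌈(20·124+272)/275⌉ = ⌈2876/275⌉ − ⌈2752/275⌉ = 11 − 11 = 0
n=21: ⌈(22·124+272)/275⌉ − ⌈(21·124+272)/275⌉ = ⌈3000/275⌉ − ⌈2876/275⌉ = 11 − 11 = 0
n=22: ⌈(23·124+272)/275⌉ − ⌈(22·124+272)/275⌉ = ⌈3124/275⌉ − ⌈3000/275⌉ = 12 − 11 = 1
n=23: ⌈(24·124+272)/275⌉ − ⌈(23·124+272)/275⌉ = ⌈3248/275⌉ − ⌈3124/275⌉ = 12 − 12 = 0
n=24: ⌈(25·124+272)/275⌉ − ⌈(24·124+272)/275⌉ = ⌈3372/275⌉ − ⌈3248/275⌉ = 13 − 12 = 1
n=25: ⌈(26·124+272)/275⌉ − ⌈(25·124+272)/275⌉ = ⌈3496/275⌉ − ⌈3372/275⌉ = 13 − 13 = 0
n=26: ⌈(27·124+272)/275⌉ − ⌈(26·124+272)/275⌉ = ⌈3620/275⌉ − ⌈3496/275⌉ = 14 − 13 = 1
n=27: ⌈(28·124+272)/275⌉ − ⌈(27·124+272)/275⌉ = ⌈3744/275⌉ − ⌈3620/275⌉ = 14 − 14 = 0
n=28: ⌈(29·124+272)/275⌉ − ⌈(28·124+272)/275⌉ = ⌈3868/275⌉ − ⌈3744/275⌉ = 15 − 14 = 1
n=29: ⌈(30·124+272)/275⌉ − ⌈(29·124+272)/275⌉ = ⌈3992/275⌉ − ⌈3868/275⌉ = 15 − 15 = 0
n=30: ⌈(31·124+272)/275⌉ − ⌈(30·124+272)/275⌉ = ⌈4116/275⌉ − ⌈3992/275⌉ = 15 − 15 = 0
n=31: ⌈(32·124+272)/275⌉ − ⌈(31·124+272)/275⌉ = ⌈4240/275⌉ − ⌈4116/275⌉ = 16 − 15 = 1
n=32: ⌈(33·124+272)/275⌉ − ⌈(32·124+272)/275⌉ = ⌈4364/275⌉ − ⌈4240/275⌉ = 16 − 16 = 0
n=33: ⌈(34·124+272)/275⌉ − ⌈(33·124+272)/275⌉ = ⌈4488/275⌉ − ⌈4364/275⌉ = 17 − 16 = 1
n=34: ⌈(35·124+272)/275⌉ − ⌈(34·124+272)/275⌉ = ⌈4612/275⌉ − ⌈4488/275⌉ = 17 − 17 = 0
n=35: ⌈(36·124+272)/275⌉ − ⌈(35·124+272)/275⌉ = ⌈4736/275⌉ − ⌈4612/275⌉ = 18 − 17 = 1
n=36: ⌈(37·124+272)/275⌉ − ⌈(36·124+272)/275⌉ = ⌈4860/275⌉ − ⌈4736/275⌉ = 18 − 18 = 0
n=37: ⌈(38·124+272)/275⌉ − ⌈(37·124+272)/275⌉ = ⌈4984/275⌉ − ⌈4860/275⌉ = 19 − 18 = 1
n=38: ⌈(39·124+272)/275⌉ − ⌈(38·124+272)/275⌉ = ⌈5108/275⌉ − ⌈4984/275⌉ = 19 − 19 = 0
n=39: ⌈(40·124+272)/275⌉ − ⌈(39·124+272)/275⌉ = ⌈5232/275⌉ − ⌈5108/275⌉ = 20 − 19 = 1
n=40: ⌈(41·124+272)/275⌉ − ⌈(40·124+272)/275⌉ = ⌈5356/275⌉ − ⌈5232/275⌉ = 20 − 20 = 0
n=41: ⌈(42·124+272)/275⌉ − ⌈(41·124+272)/275⌉ = ⌈5480/275⌉ − ⌈5356/275⌉ = 20 − 20 = 0
n=42: ⌈(43·124+272)/275⌉ − ⌈(42·124+272)/275⌉ = ⌈5604/275⌉ − ⌈5480/275⌉ = 21 − 20 = 1
n=43: ⌈(44·124+272)/275⌉ − ⌈(43·124+272)/275⌉ = ⌈5728/275⌉ − ⌈5604/275⌉ = 21 − 21 = 0
n=44: ⌈(45·124+272)/275⌉ − ⌈(44·124+272)/275⌉ = ⌈5852/275⌉ − ⌈5728/275⌉ = 22 − 21 = 1
n=45: ⌈(46·124+272)/275⌉ − ⌈(45·124+272)/275⌉ = ⌈5976/275⌉ − ⌈5852/275⌉ = 22 − 22 = 0
n=46: ⌈(47·124+272)/275⌉ − ⌈(46·124+272)/275⌉ = ⌈6100/275⌉ − ⌈5976/275⌉ = 23 − 22 = 1
n=47: ⌈(48·124+272)/275⌉ − ⌈(47·124+272)/275⌉ = ⌈6224/275⌉ − ⌈6100/275⌉ = 23 − 23 = 0
n=48: ⌈(49·124+272)/275⌉ − ⌈(48·124+272)/275⌉ = ⌈6348/275⌉ − ⌈6224/275⌉ = 24 − 23 = 1
n=49: ⌈(50·124+272)/275⌉ − ⌈(49·124+272)/275⌉ = ⌈6472/275⌉ − ⌈6348/275⌉ = 24 − 24 = 0

10101010100101010101001010101001010101010010101010


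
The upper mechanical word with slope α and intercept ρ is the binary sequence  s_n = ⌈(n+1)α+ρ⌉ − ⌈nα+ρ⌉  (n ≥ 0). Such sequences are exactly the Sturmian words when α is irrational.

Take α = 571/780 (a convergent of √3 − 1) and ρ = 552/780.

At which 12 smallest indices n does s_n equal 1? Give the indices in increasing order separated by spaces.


0 1 3 4 5 7 8 9 11 12 14 15

n=0: ⌈1123/780⌉−⌈552/780⌉ = 2−1 = 1  ← one
n=1: ⌈1694/780⌉−⌈1123/780⌉ = 3−2 = 1  ← one
n=2: ⌈2265/780⌉−⌈1694/780⌉ = 3−3 = 0
n=3: ⌈2836/780⌉−⌈2265/780⌉ = 4−3 = 1  ← one
n=4: ⌈3407/780⌉−⌈2836/780⌉ = 5−4 = 1  ← one
n=5: ⌈3978/780⌉−⌈3407/780⌉ = 6−5 = 1  ← one
n=6: ⌈4549/780⌉−⌈3978/780⌉ = 6−6 = 0
n=7: ⌈5120/780⌉−⌈4549/780⌉ = 7−6 = 1  ← one
n=8: ⌈5691/780⌉−⌈5120/780⌉ = 8−7 = 1  ← one
n=9: ⌈6262/780⌉−⌈5691/780⌉ = 9−8 = 1  ← one
n=10: ⌈6833/780⌉−⌈6262/780⌉ = 9−9 = 0
n=11: ⌈7404/780⌉−⌈6833/780⌉ = 10−9 = 1  ← one
n=12: ⌈7975/780⌉−⌈7404/780⌉ = 11−10 = 1  ← one
n=13: ⌈8546/780⌉−⌈7975/780⌉ = 11−11 = 0
n=14: ⌈9117/780⌉−⌈8546/780⌉ = 12−11 = 1  ← one
n=15: ⌈9688/780⌉−⌈9117/780⌉ = 13−12 = 1  ← one
positions of the first 12 ones: 0 1 3 4 5 7 8 9 11 12 14 15


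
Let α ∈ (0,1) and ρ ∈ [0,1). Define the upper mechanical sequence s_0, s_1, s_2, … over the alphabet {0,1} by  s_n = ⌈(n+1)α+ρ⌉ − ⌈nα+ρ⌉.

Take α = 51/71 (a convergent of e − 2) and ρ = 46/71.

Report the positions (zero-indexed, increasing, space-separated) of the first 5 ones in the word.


n=0: ⌈97/71⌉−⌈46/71⌉ = 2−1 = 1  ← one
n=1: ⌈148/71⌉−⌈97/71⌉ = 3−2 = 1  ← one
n=2: ⌈199/71⌉−⌈148/71⌉ = 3−3 = 0
n=3: ⌈250/71⌉−⌈199/71⌉ = 4−3 = 1  ← one
n=4: ⌈301/71⌉−⌈250/71⌉ = 5−4 = 1  ← one
n=5: ⌈352/71⌉−⌈301/71⌉ = 5−5 = 0
n=6: ⌈403/71⌉−⌈352/71⌉ = 6−5 = 1  ← one
positions of the first 5 ones: 0 1 3 4 6

0 1 3 4 6


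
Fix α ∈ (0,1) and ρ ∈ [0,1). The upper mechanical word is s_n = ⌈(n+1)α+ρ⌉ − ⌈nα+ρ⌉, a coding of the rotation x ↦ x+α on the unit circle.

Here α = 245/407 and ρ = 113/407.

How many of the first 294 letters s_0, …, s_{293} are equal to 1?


#1s = Σ_{n=0}^{293} s_n = Σ_{n=0}^{293} (⌈(n+1)α+ρ⌉ − ⌈nα+ρ⌉)
the sum telescopes: every ⌈nα+ρ⌉ with 0 < n < 294 appears once with + and once with −, leaving ⌈294α+ρ⌉ − ⌈0·α+ρ⌉
294α + ρ = (294·245 + 113) / 407 = 72143/407
ρ = 113/407
⌈72143/407⌉ = 178,  ⌈113/407⌉ = 1
#1s = 178 − 1 = 177

177


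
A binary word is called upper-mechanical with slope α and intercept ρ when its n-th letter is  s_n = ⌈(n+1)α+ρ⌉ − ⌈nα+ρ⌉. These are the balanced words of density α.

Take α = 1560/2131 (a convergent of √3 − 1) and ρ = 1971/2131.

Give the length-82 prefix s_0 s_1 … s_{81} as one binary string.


n=0: ⌈(1·1560+1971)/2131⌉ − ⌈(0·1560+1971)/2131⌉ = ⌈3531/2131⌉ − ⌈1971/2131⌉ = 2 − 1 = 1
n=1: ⌈(2·1560+1971)/2131⌉ − ⌈(1·1560+1971)/2131⌉ = ⌈5091/2131⌉ − ⌈3531/2131⌉ = 3 − 2 = 1
n=2: ⌈(3·1560+1971)/2131⌉ − ⌈(2·1560+1971)/2131⌉ = ⌈6651/2131⌉ − ⌈5091/2131⌉ = 4 − 3 = 1
n=3: ⌈(4·1560+1971)/2131⌉ − ⌈(3·1560+1971)/2131⌉ = ⌈8211/2131⌉ − ⌈6651/2131⌉ = 4 − 4 = 0
n=4: ⌈(5·1560+1971)/2131⌉ − ⌈(4·1560+1971)/2131⌉ = ⌈9771/2131⌉ − ⌈8211/2131⌉ = 5 − 4 = 1
n=5: ⌈(6·1560+1971)/2131⌉ − ⌈(5·1560+1971)/2131⌉ = ⌈11331/2131⌉ − ⌈9771/2131⌉ = 6 − 5 = 1
n=6: ⌈(7·1560+1971)/2131⌉ − ⌈(6·1560+1971)/2131⌉ = ⌈12891/2131⌉ − ⌈11331/2131⌉ = 7 − 6 = 1
n=7: ⌈(8·1560+1971)/2131⌉ − ⌈(7·1560+1971)/2131⌉ = ⌈14451/2131⌉ − ⌈12891/2131⌉ = 7 − 7 = 0
n=8: ⌈(9·1560+1971)/2131⌉ − ⌈(8·1560+1971)/2131⌉ = ⌈16011/2131⌉ − ⌈14451/2131⌉ = 8 − 7 = 1
n=9: ⌈(10·1560+1971)/2131⌉ − ⌈(9·1560+1971)/2131⌉ = ⌈17571/2131⌉ − ⌈16011/2131⌉ = 9 − 8 = 1
n=10: ⌈(11·1560+1971)/2131⌉ − ⌈(10·1560+1971)/2131⌉ = ⌈19131/2131⌉ − ⌈17571/2131⌉ = 9 − 9 = 0
n=11: ⌈(12·1560+1971)/2131⌉ − ⌈(11·1560+1971)/2131⌉ = ⌈20691/2131⌉ − ⌈19131/2131⌉ = 10 − 9 = 1
n=12: ⌈(13·1560+1971)/2131⌉ − ⌈(12·1560+1971)/2131⌉ = ⌈22251/2131⌉ − ⌈20691/2131⌉ = 11 − 10 = 1
n=13: ⌈(14·1560+1971)/2131⌉ − ⌈(13·1560+1971)/2131⌉ = ⌈23811/2131⌉ − ⌈22251/2131⌉ = 12 − 11 = 1
n=14: ⌈(15·1560+1971)/2131⌉ − ⌈(14·1560+1971)/2131⌉ = ⌈25371/2131⌉ − ⌈23811/2131⌉ = 12 − 12 = 0
n=15: ⌈(16·1560+1971)/2131⌉ − ⌈(15·1560+1971)/2131⌉ = ⌈26931/2131⌉ − ⌈25371/2131⌉ = 13 − 12 = 1
n=16: ⌈(17·1560+1971)/2131⌉ − ⌈(16·1560+1971)/2131⌉ = ⌈28491/2131⌉ − ⌈26931/2131⌉ = 14 − 13 = 1
n=17: ⌈(18·1560+1971)/2131⌉ − ⌈(17·1560+1971)/2131⌉ = ⌈30051/2131⌉ − ⌈28491/2131⌉ = 15 − 14 = 1
n=18: ⌈(19·1560+1971)/2131⌉ − ⌈(18·1560+1971)/2131⌉ = ⌈31611/2131⌉ − ⌈30051/2131⌉ = 15 − 15 = 0
n=19: ⌈(20·1560+1971)/2131⌉ − ⌈(19·1560+1971)/2131⌉ = ⌈33171/2131⌉ − ⌈31611/2131⌉ = 16 − 15 = 1
n=20: ⌈(21·1560+1971)/2131⌉ − ⌈(20·1560+1971)/2131⌉ = ⌈34731/2131⌉ − ⌈33171/2131⌉ = 17 − 16 = 1
n=21: ⌈(22·1560+1971)/2131⌉ − ⌈(21·1560+1971)/2131⌉ = ⌈36291/2131⌉ − ⌈34731/2131⌉ = 18 − 17 = 1
n=22: ⌈(23·1560+1971)/2131⌉ − ⌈(22·1560+1971)/2131⌉ = ⌈37851/2131⌉ − ⌈36291/2131⌉ = 18 − 18 = 0
n=23: ⌈(24·1560+1971)/2131⌉ − ⌈(23·1560+1971)/2131⌉ = ⌈39411/2131⌉ − ⌈37851/2131⌉ = 19 − 18 = 1
n=24: ⌈(25·1560+1971)/2131⌉ − ⌈(24·1560+1971)/2131⌉ = ⌈40971/2131⌉ − ⌈39411/2131⌉ = 20 − 19 = 1
n=25: ⌈(26·1560+1971)/2131⌉ − ⌈(25·1560+1971)/2131⌉ = ⌈42531/2131⌉ − ⌈40971/2131⌉ = 20 − 20 = 0
n=26: ⌈(27·1560+1971)/2131⌉ − ⌈(26·1560+1971)/2131⌉ = ⌈44091/2131⌉ − ⌈42531/2131⌉ = 21 − 20 = 1
n=27: ⌈(28·1560+1971)/2131⌉ − ⌈(27·1560+1971)/2131⌉ = ⌈45651/2131⌉ − ⌈44091/2131⌉ = 22 − 21 = 1
n=28: ⌈(29·1560+1971)/2131⌉ − ⌈(28·1560+1971)/2131⌉ = ⌈47211/2131⌉ − ⌈45651/2131⌉ = 23 − 22 = 1
n=29: ⌈(30·1560+1971)/2131⌉ − ⌈(29·1560+1971)/2131⌉ = ⌈48771/2131⌉ − ⌈47211/2131⌉ = 23 − 23 = 0
n=30: ⌈(31·1560+1971)/2131⌉ − ⌈(30·1560+1971)/2131⌉ = ⌈50331/2131⌉ − ⌈48771/2131⌉ = 24 − 23 = 1
n=31: ⌈(32·1560+1971)/2131⌉ − ⌈(31·1560+1971)/2131⌉ = ⌈51891/2131⌉ − ⌈50331/2131⌉ = 25 − 24 = 1
n=32: ⌈(33·1560+1971)/2131⌉ − ⌈(32·1560+1971)/2131⌉ = ⌈53451/2131⌉ − ⌈51891/2131⌉ = 26 − 25 = 1
n=33: ⌈(34·1560+1971)/2131⌉ − ⌈(33·1560+1971)/2131⌉ = ⌈55011/2131⌉ − ⌈53451/2131⌉ = 26 − 26 = 0
n=34: ⌈(35·1560+1971)/2131⌉ − ⌈(34·1560+1971)/2131⌉ = ⌈56571/2131⌉ − ⌈55011/2131⌉ = 27 − 26 = 1
n=35: ⌈(36·1560+1971)/2131⌉ − ⌈(35·1560+1971)/2131⌉ = ⌈58131/2131⌉ − ⌈56571/2131⌉ = 28 − 27 = 1
n=36: ⌈(37·1560+1971)/2131⌉ − ⌈(36·1560+1971)/2131⌉ = ⌈59691/2131⌉ − ⌈58131/2131⌉ = 29 − 28 = 1
n=37: ⌈(38·1560+1971)/2131⌉ − ⌈(37·1560+1971)/2131⌉ = ⌈61251/2131⌉ − ⌈59691/2131⌉ = 29 − 29 = 0
n=38: ⌈(39·1560+1971)/2131⌉ − ⌈(38·1560+1971)/2131⌉ = ⌈62811/2131⌉ − ⌈61251/2131⌉ = 30 − 29 = 1
n=39: ⌈(40·1560+1971)/2131⌉ − ⌈(39·1560+1971)/2131⌉ = ⌈64371/2131⌉ − ⌈62811/2131⌉ = 31 − 30 = 1
n=40: ⌈(41·1560+1971)/2131⌉ − ⌈(40·1560+1971)/2131⌉ = ⌈65931/2131⌉ − ⌈64371/2131⌉ = 31 − 31 = 0
n=41: ⌈(42·1560+1971)/2131⌉ − ⌈(41·1560+1971)/2131⌉ = ⌈67491/2131⌉ − ⌈65931/2131⌉ = 32 − 31 = 1
n=42: ⌈(43·1560+1971)/2131⌉ − ⌈(42·1560+1971)/2131⌉ = ⌈69051/2131⌉ − ⌈67491/2131⌉ = 33 − 32 = 1
n=43: ⌈(44·1560+1971)/2131⌉ − ⌈(43·1560+1971)/2131⌉ = ⌈70611/2131⌉ − ⌈69051/2131⌉ = 34 − 33 = 1
n=44: ⌈(45·1560+1971)/2131⌉ − ⌈(44·1560+1971)/2131⌉ = ⌈72171/2131⌉ − ⌈70611/2131⌉ = 34 − 34 = 0
n=45: ⌈(46·1560+1971)/2131⌉ − ⌈(45·1560+1971)/2131⌉ = ⌈73731/2131⌉ − ⌈72171/2131⌉ = 35 − 34 = 1
n=46: ⌈(47·1560+1971)/2131⌉ − ⌈(46·1560+1971)/2131⌉ = ⌈75291/2131⌉ − ⌈73731/2131⌉ = 36 − 35 = 1
n=47: ⌈(48·1560+1971)/2131⌉ − ⌈(47·1560+1971)/2131⌉ = ⌈76851/2131⌉ − ⌈75291/2131⌉ = 37 − 36 = 1
n=48: ⌈(49·1560+1971)/2131⌉ − ⌈(48·1560+1971)/2131⌉ = ⌈78411/2131⌉ − ⌈76851/2131⌉ = 37 − 37 = 0
n=49: ⌈(50·1560+1971)/2131⌉ − ⌈(49·1560+1971)/2131⌉ = ⌈79971/2131⌉ − ⌈78411/2131⌉ = 38 − 37 = 1
n=50: ⌈(51·1560+1971)/2131⌉ − ⌈(50·1560+1971)/2131⌉ = ⌈81531/2131⌉ − ⌈79971/2131⌉ = 39 − 38 = 1
n=51: ⌈(52·1560+1971)/2131⌉ − ⌈(51·1560+1971)/2131⌉ = ⌈83091/2131⌉ − ⌈81531/2131⌉ = 39 − 39 = 0
n=52: ⌈(53·1560+1971)/2131⌉ − ⌈(52·1560+1971)/2131⌉ = ⌈84651/2131⌉ − ⌈83091/2131⌉ = 40 − 39 = 1
n=53: ⌈(54·1560+1971)/2131⌉ − ⌈(53·1560+1971)/2131⌉ = ⌈86211/2131⌉ − ⌈84651/2131⌉ = 41 − 40 = 1
n=54: ⌈(55·1560+1971)/2131⌉ − ⌈(54·1560+1971)/2131⌉ = ⌈87771/2131⌉ − ⌈86211/2131⌉ = 42 − 41 = 1
n=55: ⌈(56·1560+1971)/2131⌉ − ⌈(55·1560+1971)/2131⌉ = ⌈89331/2131⌉ − ⌈87771/2131⌉ = 42 − 42 = 0
n=56: ⌈(57·1560+1971)/2131⌉ − ⌈(56·1560+1971)/2131⌉ = ⌈90891/2131⌉ − ⌈89331/2131⌉ = 43 − 42 = 1
n=57: ⌈(58·1560+1971)/2131⌉ − ⌈(57·1560+1971)/2131⌉ = ⌈92451/2131⌉ − ⌈90891/2131⌉ = 44 − 43 = 1
n=58: ⌈(59·1560+1971)/2131⌉ − ⌈(58·1560+1971)/2131⌉ = ⌈94011/2131⌉ − ⌈92451/2131⌉ = 45 − 44 = 1
n=59: ⌈(60·1560+1971)/2131⌉ − ⌈(59·1560+1971)/2131⌉ = ⌈95571/2131⌉ − ⌈94011/2131⌉ = 45 − 45 = 0
n=60: ⌈(61·1560+1971)/2131⌉ − ⌈(60·1560+1971)/2131⌉ = ⌈97131/2131⌉ − ⌈95571/2131⌉ = 46 − 45 = 1
n=61: ⌈(62·1560+1971)/2131⌉ − ⌈(61·1560+1971)/2131⌉ = ⌈98691/2131⌉ − ⌈97131/2131⌉ = 47 − 46 = 1
n=62: ⌈(63·1560+1971)/2131⌉ − ⌈(62·1560+1971)/2131⌉ = ⌈100251/2131⌉ − ⌈98691/2131⌉ = 48 − 47 = 1
n=63: ⌈(64·1560+1971)/2131⌉ − ⌈(63·1560+1971)/2131⌉ = ⌈101811/2131⌉ − ⌈100251/2131⌉ = 48 − 48 = 0
n=64: ⌈(65·1560+1971)/2131⌉ − ⌈(64·1560+1971)/2131⌉ = ⌈103371/2131⌉ − ⌈101811/2131⌉ = 49 − 48 = 1
n=65: ⌈(66·1560+1971)/2131⌉ − ⌈(65·1560+1971)/2131⌉ = ⌈104931/2131⌉ − ⌈103371/2131⌉ = 50 − 49 = 1
n=66: ⌈(67·1560+1971)/2131⌉ − ⌈(66·1560+1971)/2131⌉ = ⌈106491/2131⌉ − ⌈104931/2131⌉ = 50 − 50 = 0
n=67: ⌈(68·1560+1971)/2131⌉ − ⌈(67·1560+1971)/2131⌉ = ⌈108051/2131⌉ − ⌈106491/2131⌉ = 51 − 50 = 1
n=68: ⌈(69·1560+1971)/2131⌉ − ⌈(68·1560+1971)/2131⌉ = ⌈109611/2131⌉ − ⌈108051/2131⌉ = 52 − 51 = 1
n=69: ⌈(70·1560+1971)/2131⌉ − ⌈(69·1560+1971)/2131⌉ = ⌈111171/2131⌉ − ⌈109611/2131⌉ = 53 − 52 = 1
n=70: ⌈(71·1560+1971)/2131⌉ − ⌈(70·1560+1971)/2131⌉ = ⌈112731/2131⌉ − ⌈111171/2131⌉ = 53 − 53 = 0
n=71: ⌈(72·1560+1971)/2131⌉ − ⌈(71·1560+1971)/2131⌉ = ⌈114291/2131⌉ − ⌈112731/2131⌉ = 54 − 53 = 1
n=72: ⌈(73·1560+1971)/2131⌉ − ⌈(72·1560+1971)/2131⌉ = ⌈115851/2131⌉ − ⌈114291/2131⌉ = 55 − 54 = 1
n=73: ⌈(74·1560+1971)/2131⌉ − ⌈(73·1560+1971)/2131⌉ = ⌈117411/2131⌉ − ⌈115851/2131⌉ = 56 − 55 = 1
n=74: ⌈(75·1560+1971)/2131⌉ − ⌈(74·1560+1971)/2131⌉ = ⌈118971/2131⌉ − ⌈117411/2131⌉ = 56 − 56 = 0
n=75: ⌈(76·1560+1971)/2131⌉ − ⌈(75·1560+1971)/2131⌉ = ⌈120531/2131⌉ − ⌈118971/2131⌉ = 57 − 56 = 1
n=76: ⌈(77·1560+1971)/2131⌉ − ⌈(76·1560+1971)/2131⌉ = ⌈122091/2131⌉ − ⌈120531/2131⌉ = 58 − 57 = 1
n=77: ⌈(78·1560+1971)/2131⌉ − ⌈(77·1560+1971)/2131⌉ = ⌈123651/2131⌉ − ⌈122091/2131⌉ = 59 − 58 = 1
n=78: ⌈(79·1560+1971)/2131⌉ − ⌈(78·1560+1971)/2131⌉ = ⌈125211/2131⌉ − ⌈123651/2131⌉ = 59 − 59 = 0
n=79: ⌈(80·1560+1971)/2131⌉ − ⌈(79·1560+1971)/2131⌉ = ⌈126771/2131⌉ − ⌈125211/2131⌉ = 60 − 59 = 1
n=80: ⌈(81·1560+1971)/2131⌉ − ⌈(80·1560+1971)/2131⌉ = ⌈128331/2131⌉ − ⌈126771/2131⌉ = 61 − 60 = 1
n=81: ⌈(82·1560+1971)/2131⌉ − ⌈(81·1560+1971)/2131⌉ = ⌈129891/2131⌉ − ⌈128331/2131⌉ = 61 − 61 = 0

1110111011011101110111011011101110111011011101110110111011101110110111011101110110
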